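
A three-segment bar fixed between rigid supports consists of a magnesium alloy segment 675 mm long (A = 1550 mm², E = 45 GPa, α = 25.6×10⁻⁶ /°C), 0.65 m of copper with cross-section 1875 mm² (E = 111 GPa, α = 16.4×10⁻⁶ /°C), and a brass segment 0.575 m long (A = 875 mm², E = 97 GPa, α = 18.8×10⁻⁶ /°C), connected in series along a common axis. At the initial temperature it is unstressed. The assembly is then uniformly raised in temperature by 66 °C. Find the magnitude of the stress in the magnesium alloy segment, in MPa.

With the walls removed the bar would change length by δ_free = Σ αᵢΔT Lᵢ = 25.6×10⁻⁶×66×675 + 16.4×10⁻⁶×66×650 + 18.8×10⁻⁶×66×575 = 2.557 mm.
The rigid supports impose zero overall length change; the single axial force P common to all segments must satisfy P Σ Lᵢ/(AᵢEᵢ) = δ_free.
The series flexibility is Σ Lᵢ/(AᵢEᵢ) = 675/(1550×45×10³) + 650/(1875×111×10³) + 575/(875×97×10³) = 1.958×10⁻⁵ mm/N.
P = 2.557 / 1.958×10⁻⁵ = 130600 N = 130.6 kN, compressive.
σ_{magnesium alloy} = P / A = 130600 / 1550 = 84.29 MPa.

σ ≈ 84.3 MPa (compressive)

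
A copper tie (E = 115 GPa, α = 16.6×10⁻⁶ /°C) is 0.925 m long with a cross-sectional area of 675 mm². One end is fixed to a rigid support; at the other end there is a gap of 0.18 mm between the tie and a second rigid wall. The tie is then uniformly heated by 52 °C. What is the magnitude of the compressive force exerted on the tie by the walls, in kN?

P ≈ 51.9 kN

Free thermal elongation = αΔT L = 16.6×10⁻⁶ × 52 × 925 = 0.7985 mm.
After closing the 0.18 mm clearance, 0.7985 − 0.18 = 0.6185 mm of expansion remains to be suppressed by the wall.
So σ = E(δ_free − g)/L = 115×10³ × 0.6185/925 = 76.89 MPa.
Force on the wall = σA = 76.89 × 675 mm² = 51.9 kN.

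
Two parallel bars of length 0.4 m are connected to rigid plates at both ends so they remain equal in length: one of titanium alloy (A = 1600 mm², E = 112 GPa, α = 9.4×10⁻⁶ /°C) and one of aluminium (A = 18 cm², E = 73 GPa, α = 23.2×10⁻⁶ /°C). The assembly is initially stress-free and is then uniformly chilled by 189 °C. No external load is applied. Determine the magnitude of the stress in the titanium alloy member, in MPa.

Equilibrium of a rigid end plate with no external load gives equal and opposite internal forces ±P in the two members. Since α_{aluminium} > α_{titanium alloy}, cooling drives the aluminium into tension and the titanium alloy into compression.
Compatibility of the two members (thermal + elastic change equal): (α₁ − α₂)ΔT = P·[1/(A₁E₁) + 1/(A₂E₂)].
|α₁ − α₂|·ΔT = 13.8×10⁻⁶ × 189 = 0.002608.
1/(A₁E₁) + 1/(A₂E₂) = 1/(1600×112×10³) + 1/(1800×73×10³) = 1.319×10⁻⁸ N⁻¹.
P = 0.002608 / 1.319×10⁻⁸ = 197700 N = 197.7 kN.
σ_{titanium alloy} = P/A₁ = 197700/1600 = 123.6 MPa, compressive.

σ ≈ 124 MPa (compressive)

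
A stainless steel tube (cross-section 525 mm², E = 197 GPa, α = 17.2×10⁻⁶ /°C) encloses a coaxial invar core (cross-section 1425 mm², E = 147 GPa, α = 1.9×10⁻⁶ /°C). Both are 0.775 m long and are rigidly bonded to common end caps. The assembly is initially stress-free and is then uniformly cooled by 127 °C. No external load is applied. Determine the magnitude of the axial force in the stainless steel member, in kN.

P ≈ 135 kN (tensile in the stainless steel)

The stainless steel has the larger α, so on cooling it would change length more than the invar if both were free. The rigid plates force a common final length, so the stainless steel is put into tension and the invar into compression, with equal and opposite forces P (no external load).
Setting the final lengths equal and cancelling L: (α₁ − α₂)ΔT = P/(A₁E₁) + P/(A₂E₂).
|α₁ − α₂|·ΔT = 15.3×10⁻⁶ × 127 = 0.001943.
1/(A₁E₁) + 1/(A₂E₂) = 1/(525×197×10³) + 1/(1425×147×10³) = 1.444×10⁻⁸ N⁻¹.
So P = 0.001943 / 1.444×10⁻⁸ = 134.5 kN.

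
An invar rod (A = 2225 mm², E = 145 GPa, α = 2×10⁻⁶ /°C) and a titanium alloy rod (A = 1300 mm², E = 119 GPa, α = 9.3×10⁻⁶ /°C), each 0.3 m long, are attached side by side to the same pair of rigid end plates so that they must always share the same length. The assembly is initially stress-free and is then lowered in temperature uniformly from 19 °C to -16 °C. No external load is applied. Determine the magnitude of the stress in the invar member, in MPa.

σ ≈ 12 MPa (compressive)

The titanium alloy has the larger α, so on cooling it would change length more than the invar if both were free. The rigid plates force a common final length, so the titanium alloy is put into tension and the invar into compression, with equal and opposite forces P (no external load).
Compatibility of the two members (thermal + elastic change equal): (α₁ − α₂)ΔT = P·[1/(A₁E₁) + 1/(A₂E₂)].
|α₁ − α₂|·ΔT = 7.3×10⁻⁶ × 35 = 0.0002555.
1/(A₁E₁) + 1/(A₂E₂) = 1/(2225×145×10³) + 1/(1300×119×10³) = 9.564×10⁻⁹ N⁻¹.
P = 0.0002555 / 9.564×10⁻⁹ = 26720 N = 26.72 kN.
σ_{invar} = P/A₁ = 26720/2225 = 12.01 MPa, compressive.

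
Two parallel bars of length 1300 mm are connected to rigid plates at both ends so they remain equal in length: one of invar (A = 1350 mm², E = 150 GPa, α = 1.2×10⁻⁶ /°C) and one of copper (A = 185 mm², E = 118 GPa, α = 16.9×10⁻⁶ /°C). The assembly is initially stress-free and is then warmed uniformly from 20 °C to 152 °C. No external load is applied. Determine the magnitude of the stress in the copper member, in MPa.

σ ≈ 221 MPa (compressive)

The copper has the larger α, so on heating it would change length more than the invar if both were free. The rigid plates force a common final length, so the copper is put into compression and the invar into tension, with equal and opposite forces P (no external load).
Equating the net (thermal + elastic) strains gives |α₁ − α₂|·ΔT = P·[1/(A₁E₁) + 1/(A₂E₂)].
|α₁ − α₂|·ΔT = 15.7×10⁻⁶ × 132 = 0.002072.
1/(A₁E₁) + 1/(A₂E₂) = 1/(1350×150×10³) + 1/(185×118×10³) = 5.075×10⁻⁸ N⁻¹.
P = 0.002072 / 5.075×10⁻⁸ = 40840 N = 40.84 kN.
σ_{copper} = P/A₂ = 40840/185 = 220.7 MPa, compressive.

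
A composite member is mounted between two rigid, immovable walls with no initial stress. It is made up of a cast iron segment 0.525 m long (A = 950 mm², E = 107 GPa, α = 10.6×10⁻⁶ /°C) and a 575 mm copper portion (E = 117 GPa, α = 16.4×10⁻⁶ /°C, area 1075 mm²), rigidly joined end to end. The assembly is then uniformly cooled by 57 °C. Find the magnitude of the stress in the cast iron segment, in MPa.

σ ≈ 92.4 MPa (tensile)

If the supports were absent, the total length change would be Σ αᵢΔT Lᵢ = 10.6×10⁻⁶×57×525 + 16.4×10⁻⁶×57×575 = 0.8547 mm.
The walls prevent any net length change, so an axial force P (same in every segment) develops. Compatibility: P · Σ Lᵢ/(AᵢEᵢ) = δ_free.
Σ Lᵢ/(AᵢEᵢ) = 525/(950×107×10³) + 575/(1075×117×10³) = 9.736×10⁻⁶ mm/N.
P = 0.8547 / 9.736×10⁻⁶ = 87790 N = 87.79 kN, tensile.
σ_{cast iron} = P / A = 87790 / 950 = 92.41 MPa.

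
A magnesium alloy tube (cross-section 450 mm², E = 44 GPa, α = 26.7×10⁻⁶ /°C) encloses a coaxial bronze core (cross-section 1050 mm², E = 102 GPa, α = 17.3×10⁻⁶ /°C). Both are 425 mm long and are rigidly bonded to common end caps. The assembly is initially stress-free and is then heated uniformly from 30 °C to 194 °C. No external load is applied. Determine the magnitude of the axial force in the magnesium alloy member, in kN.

P ≈ 25.8 kN (compressive in the magnesium alloy)

Equilibrium of a rigid end plate with no external load gives equal and opposite internal forces ±P in the two members. Since α_{magnesium alloy} > α_{bronze}, heating drives the magnesium alloy into compression and the bronze into tension.
Equating the net (thermal + elastic) strains gives |α₁ − α₂|·ΔT = P·[1/(A₁E₁) + 1/(A₂E₂)].
|α₁ − α₂|·ΔT = 9.4×10⁻⁶ × 164 = 0.001542.
1/(A₁E₁) + 1/(A₂E₂) = 1/(450×44×10³) + 1/(1050×102×10³) = 5.984×10⁻⁸ N⁻¹.
P = 0.001542 / 5.984×10⁻⁸ = 25760 N = 25.76 kN.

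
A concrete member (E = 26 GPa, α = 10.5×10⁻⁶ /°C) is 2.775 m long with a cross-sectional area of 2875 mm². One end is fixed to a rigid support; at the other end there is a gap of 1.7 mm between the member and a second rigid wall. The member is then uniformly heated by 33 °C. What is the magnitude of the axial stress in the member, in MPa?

σ ≈ 0 MPa

If the wall were absent the member would grow by αΔT L = 10.5×10⁻⁶ × 33 × 2775 = 0.9615 mm.
This is smaller than the 1.7 mm clearance, so the member expands freely without reaching the stop — the stress is zero.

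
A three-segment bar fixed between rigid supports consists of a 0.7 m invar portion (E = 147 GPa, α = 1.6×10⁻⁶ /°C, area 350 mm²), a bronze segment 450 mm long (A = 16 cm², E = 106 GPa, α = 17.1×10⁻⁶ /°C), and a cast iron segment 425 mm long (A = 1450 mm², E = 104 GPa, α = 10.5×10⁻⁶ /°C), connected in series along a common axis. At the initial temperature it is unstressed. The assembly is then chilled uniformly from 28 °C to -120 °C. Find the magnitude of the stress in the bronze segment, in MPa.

Free thermal contraction of the whole bar: Σ αᵢΔT Lᵢ = 1.6×10⁻⁶×148×700 + 17.1×10⁻⁶×148×450 + 10.5×10⁻⁶×148×425 = 1.965 mm.
Since the ends are fixed, an axial force P builds up, equal in every segment, with P · Σ Lᵢ/(AᵢEᵢ) = δ_free.
Σ Lᵢ/(AᵢEᵢ) = 700/(350×147×10³) + 450/(1600×106×10³) + 425/(1450×104×10³) = 1.908×10⁻⁵ mm/N.
Hence P = δ_free / Σ(L/AE) = 1.965/1.908×10⁻⁵ = 103 kN (tensile).
σ_{bronze} = P / A = 103000 / 1600 = 64.38 MPa.

σ ≈ 64.4 MPa (tensile)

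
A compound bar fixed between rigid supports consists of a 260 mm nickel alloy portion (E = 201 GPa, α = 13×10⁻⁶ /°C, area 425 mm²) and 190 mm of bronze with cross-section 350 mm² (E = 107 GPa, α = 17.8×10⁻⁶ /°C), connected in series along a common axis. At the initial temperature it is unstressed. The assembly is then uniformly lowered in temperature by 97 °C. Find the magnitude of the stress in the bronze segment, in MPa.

σ ≈ 231 MPa (tensile)

Free thermal contraction of the whole bar: Σ αᵢΔT Lᵢ = 13×10⁻⁶×97×260 + 17.8×10⁻⁶×97×190 = 0.6559 mm.
Since the ends are fixed, an axial force P builds up, equal in every segment, with P · Σ Lᵢ/(AᵢEᵢ) = δ_free.
Σ Lᵢ/(AᵢEᵢ) = 260/(425×201×10³) + 190/(350×107×10³) = 8.117×10⁻⁶ mm/N.
P = 0.6559 / 8.117×10⁻⁶ = 80810 N = 80.81 kN, tensile.
σ_{bronze} = P / A = 80810 / 350 = 230.9 MPa.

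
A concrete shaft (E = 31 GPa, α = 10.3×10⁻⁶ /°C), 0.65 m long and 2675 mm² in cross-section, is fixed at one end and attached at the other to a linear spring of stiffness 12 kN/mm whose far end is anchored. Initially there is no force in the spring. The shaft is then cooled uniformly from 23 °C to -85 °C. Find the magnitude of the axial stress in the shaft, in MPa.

The unrestrained thermal change is αΔT L = 10.3×10⁻⁶ × 108 × 650 = 0.7231 mm.
Let P be the tensile force in the spring. The shaft extends elastically by PL/(AE) and the spring stretches by P/k; together these equal δ_free.
So P = δ_free / [L/(AE) + 1/k] = 0.7231 / [ 650/(2675×31×10³) + 1/(12×10³) ].
P = 0.7231 / 9.117×10⁻⁵ = 7931 N.
σ = P/A = 7931/2675 = 2.965 MPa.

σ ≈ 2.96 MPa (tensile)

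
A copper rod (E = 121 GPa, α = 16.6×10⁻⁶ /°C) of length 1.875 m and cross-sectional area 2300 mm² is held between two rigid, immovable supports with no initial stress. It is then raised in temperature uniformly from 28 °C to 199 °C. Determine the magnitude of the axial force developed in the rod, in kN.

P ≈ 790 kN (compressive)

Full restraint means ε = 0, so the stress is σ = EαΔT = 121×10³ × 16.6×10⁻⁶ × 171 = 343.5 MPa.
P = AEαΔT = 2300 × 121×10³ × 16.6×10⁻⁶ × 171 = 790 kN (compressive).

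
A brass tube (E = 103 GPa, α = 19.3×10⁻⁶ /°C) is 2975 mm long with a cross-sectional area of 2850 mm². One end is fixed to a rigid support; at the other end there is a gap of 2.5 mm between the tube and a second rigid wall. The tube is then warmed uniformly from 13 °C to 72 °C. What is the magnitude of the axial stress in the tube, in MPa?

Free thermal elongation = αΔT L = 19.3×10⁻⁶ × 59 × 2975 = 3.388 mm.
The gap closes (δ_free > 2.5 mm) and the wall then resists a further 3.388 − 2.5 = 0.8876 mm of expansion.
So σ = E(δ_free − g)/L = 103×10³ × 0.8876/2975 = 30.73 MPa.

σ ≈ 30.7 MPa (compressive)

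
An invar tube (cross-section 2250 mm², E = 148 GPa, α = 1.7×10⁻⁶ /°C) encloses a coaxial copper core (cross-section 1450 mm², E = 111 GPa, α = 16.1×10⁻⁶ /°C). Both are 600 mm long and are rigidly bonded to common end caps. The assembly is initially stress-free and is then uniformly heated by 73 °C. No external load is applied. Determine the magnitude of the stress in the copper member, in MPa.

σ ≈ 78.7 MPa (compressive)

Both members must finish at the same length. With the larger α, the copper tends to over-expand; the plates restrain it, putting the copper in compression and the invar in tension. With no external load the two internal forces are equal and opposite, magnitude P.
Setting the final lengths equal and cancelling L: (α₁ − α₂)ΔT = P/(A₁E₁) + P/(A₂E₂).
|α₁ − α₂|·ΔT = 14.4×10⁻⁶ × 73 = 0.001051.
1/(A₁E₁) + 1/(A₂E₂) = 1/(2250×148×10³) + 1/(1450×111×10³) = 9.216×10⁻⁹ N⁻¹.
P = 0.001051 / 9.216×10⁻⁹ = 114100 N = 114.1 kN.
σ_{copper} = P/A₂ = 114100/1450 = 78.66 MPa, compressive.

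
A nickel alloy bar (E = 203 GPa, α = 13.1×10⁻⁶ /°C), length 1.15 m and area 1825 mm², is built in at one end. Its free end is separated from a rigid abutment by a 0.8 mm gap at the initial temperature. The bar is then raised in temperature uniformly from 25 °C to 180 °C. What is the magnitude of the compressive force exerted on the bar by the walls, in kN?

If the wall were absent the bar would grow by αΔT L = 13.1×10⁻⁶ × 155 × 1150 = 2.335 mm.
After closing the 0.8 mm clearance, 2.335 − 0.8 = 1.535 mm of expansion remains to be suppressed by the wall.
Compatibility: PL/(AE) = 1.535 mm, so σ = P/A = E × (1.535/1150) = 271 MPa.
Force on the wall = σA = 271 × 1825 mm² = 494.5 kN.

P ≈ 495 kN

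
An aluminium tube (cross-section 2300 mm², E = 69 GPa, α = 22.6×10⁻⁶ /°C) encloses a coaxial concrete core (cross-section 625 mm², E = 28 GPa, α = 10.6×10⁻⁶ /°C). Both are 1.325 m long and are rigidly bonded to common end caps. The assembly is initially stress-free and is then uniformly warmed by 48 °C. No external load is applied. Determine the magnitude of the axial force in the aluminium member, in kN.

The aluminium has the larger α, so on heating it would change length more than the concrete if both were free. The rigid plates force a common final length, so the aluminium is put into compression and the concrete into tension, with equal and opposite forces P (no external load).
Equating the net (thermal + elastic) strains gives |α₁ − α₂|·ΔT = P·[1/(A₁E₁) + 1/(A₂E₂)].
|α₁ − α₂|·ΔT = 12×10⁻⁶ × 48 = 0.000576.
1/(A₁E₁) + 1/(A₂E₂) = 1/(2300×69×10³) + 1/(625×28×10³) = 6.344×10⁻⁸ N⁻¹.
So P = 0.000576 / 6.344×10⁻⁸ = 9.079 kN.

P ≈ 9.08 kN (compressive in the aluminium)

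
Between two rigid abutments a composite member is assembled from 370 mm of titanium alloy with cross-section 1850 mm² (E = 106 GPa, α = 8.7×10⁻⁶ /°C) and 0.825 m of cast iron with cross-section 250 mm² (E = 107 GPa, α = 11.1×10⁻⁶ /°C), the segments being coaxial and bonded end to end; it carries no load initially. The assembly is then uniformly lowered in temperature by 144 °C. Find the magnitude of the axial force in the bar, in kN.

If the supports were absent, the total length change would be Σ αᵢΔT Lᵢ = 8.7×10⁻⁶×144×370 + 11.1×10⁻⁶×144×825 = 1.782 mm.
Since the ends are fixed, an axial force P builds up, equal in every segment, with P · Σ Lᵢ/(AᵢEᵢ) = δ_free.
The series flexibility is Σ Lᵢ/(AᵢEᵢ) = 370/(1850×106×10³) + 825/(250×107×10³) = 3.273×10⁻⁵ mm/N.
So P = 1.782 / 3.273×10⁻⁵ = 54.46 kN, tensile.

P ≈ 54.5 kN (tensile)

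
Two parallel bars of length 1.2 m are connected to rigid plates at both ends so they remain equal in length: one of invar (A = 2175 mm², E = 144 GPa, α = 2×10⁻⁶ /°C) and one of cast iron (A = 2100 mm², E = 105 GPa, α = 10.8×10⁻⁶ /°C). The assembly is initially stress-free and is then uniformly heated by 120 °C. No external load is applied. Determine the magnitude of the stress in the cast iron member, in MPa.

Both members must finish at the same length. With the larger α, the cast iron tends to over-expand; the plates restrain it, putting the cast iron in compression and the invar in tension. With no external load the two internal forces are equal and opposite, magnitude P.
Equating the net (thermal + elastic) strains gives |α₁ − α₂|·ΔT = P·[1/(A₁E₁) + 1/(A₂E₂)].
|α₁ − α₂|·ΔT = 8.8×10⁻⁶ × 120 = 0.001056.
1/(A₁E₁) + 1/(A₂E₂) = 1/(2175×144×10³) + 1/(2100×105×10³) = 7.728×10⁻⁹ N⁻¹.
P = 0.001056 / 7.728×10⁻⁹ = 136600 N = 136.6 kN.
σ_{cast iron} = P/A₂ = 136600/2100 = 65.07 MPa, compressive.

σ ≈ 65.1 MPa (compressive)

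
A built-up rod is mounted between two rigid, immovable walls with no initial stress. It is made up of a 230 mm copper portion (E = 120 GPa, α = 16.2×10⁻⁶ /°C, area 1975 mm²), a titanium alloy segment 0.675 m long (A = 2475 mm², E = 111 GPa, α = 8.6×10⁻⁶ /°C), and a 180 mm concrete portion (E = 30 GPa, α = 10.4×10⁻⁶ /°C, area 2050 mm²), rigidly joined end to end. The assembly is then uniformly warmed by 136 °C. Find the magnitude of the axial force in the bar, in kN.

P ≈ 244 kN (compressive)

Free thermal expansion of the whole bar: Σ αᵢΔT Lᵢ = 16.2×10⁻⁶×136×230 + 8.6×10⁻⁶×136×675 + 10.4×10⁻⁶×136×180 = 1.551 mm.
Since the ends are fixed, an axial force P builds up, equal in every segment, with P · Σ Lᵢ/(AᵢEᵢ) = δ_free.
Σ Lᵢ/(AᵢEᵢ) = 230/(1975×120×10³) + 675/(2475×111×10³) + 180/(2050×30×10³) = 6.354×10⁻⁶ mm/N.
P = 1.551 / 6.354×10⁻⁶ = 244100 N = 244.1 kN, compressive.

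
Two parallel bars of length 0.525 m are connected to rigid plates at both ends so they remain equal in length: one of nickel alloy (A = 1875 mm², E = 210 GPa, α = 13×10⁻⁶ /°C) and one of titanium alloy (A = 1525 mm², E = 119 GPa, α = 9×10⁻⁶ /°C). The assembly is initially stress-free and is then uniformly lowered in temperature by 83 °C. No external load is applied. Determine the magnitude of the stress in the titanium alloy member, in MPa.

σ ≈ 27 MPa (compressive)

Both members must finish at the same length. With the larger α, the nickel alloy tends to over-contract; the plates restrain it, putting the nickel alloy in tension and the titanium alloy in compression. With no external load the two internal forces are equal and opposite, magnitude P.
Compatibility of the two members (thermal + elastic change equal): (α₁ − α₂)ΔT = P·[1/(A₁E₁) + 1/(A₂E₂)].
|α₁ − α₂|·ΔT = 4×10⁻⁶ × 83 = 0.000332.
1/(A₁E₁) + 1/(A₂E₂) = 1/(1875×210×10³) + 1/(1525×119×10³) = 8.05×10⁻⁹ N⁻¹.
So P = 0.000332 / 8.05×10⁻⁹ = 41.24 kN.
σ_{titanium alloy} = P/A₂ = 41240/1525 = 27.04 MPa, compressive.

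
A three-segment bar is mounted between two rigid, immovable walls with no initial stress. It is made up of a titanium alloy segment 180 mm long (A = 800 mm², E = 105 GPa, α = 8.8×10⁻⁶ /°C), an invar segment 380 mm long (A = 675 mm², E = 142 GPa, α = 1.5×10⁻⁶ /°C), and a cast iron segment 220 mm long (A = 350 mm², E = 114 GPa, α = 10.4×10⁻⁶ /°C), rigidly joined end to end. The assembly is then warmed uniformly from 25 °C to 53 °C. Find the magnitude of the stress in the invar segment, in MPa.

Free thermal expansion of the whole bar: Σ αᵢΔT Lᵢ = 8.8×10⁻⁶×28×180 + 1.5×10⁻⁶×28×380 + 10.4×10⁻⁶×28×220 = 0.1244 mm.
Since the ends are fixed, an axial force P builds up, equal in every segment, with P · Σ Lᵢ/(AᵢEᵢ) = δ_free.
The series flexibility is Σ Lᵢ/(AᵢEᵢ) = 180/(800×105×10³) + 380/(675×142×10³) + 220/(350×114×10³) = 1.162×10⁻⁵ mm/N.
So P = 0.1244 / 1.162×10⁻⁵ = 10.7 kN, compressive.
σ_{invar} = P / A = 10700 / 675 = 15.86 MPa.

σ ≈ 15.9 MPa (compressive)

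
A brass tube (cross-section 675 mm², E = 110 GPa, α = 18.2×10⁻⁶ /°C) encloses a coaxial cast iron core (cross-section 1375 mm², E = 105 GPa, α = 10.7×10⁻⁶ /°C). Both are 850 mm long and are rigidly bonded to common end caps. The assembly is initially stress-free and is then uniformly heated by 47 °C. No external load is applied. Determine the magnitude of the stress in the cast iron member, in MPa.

σ ≈ 12.6 MPa (tensile)

The brass has the larger α, so on heating it would change length more than the cast iron if both were free. The rigid plates force a common final length, so the brass is put into compression and the cast iron into tension, with equal and opposite forces P (no external load).
Setting the final lengths equal and cancelling L: (α₁ − α₂)ΔT = P/(A₁E₁) + P/(A₂E₂).
|α₁ − α₂|·ΔT = 7.5×10⁻⁶ × 47 = 0.0003525.
1/(A₁E₁) + 1/(A₂E₂) = 1/(675×110×10³) + 1/(1375×105×10³) = 2.039×10⁻⁸ N⁻¹.
So P = 0.0003525 / 2.039×10⁻⁸ = 17.28 kN.
σ_{cast iron} = P/A₂ = 17280/1375 = 12.57 MPa, tensile.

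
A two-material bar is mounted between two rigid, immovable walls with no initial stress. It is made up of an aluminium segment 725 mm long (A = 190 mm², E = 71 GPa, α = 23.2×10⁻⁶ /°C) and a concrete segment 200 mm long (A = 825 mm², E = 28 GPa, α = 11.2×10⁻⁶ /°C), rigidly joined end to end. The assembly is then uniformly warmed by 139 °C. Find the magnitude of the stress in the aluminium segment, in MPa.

σ ≈ 223 MPa (compressive)

If the supports were absent, the total length change would be Σ αᵢΔT Lᵢ = 23.2×10⁻⁶×139×725 + 11.2×10⁻⁶×139×200 = 2.649 mm.
The rigid supports impose zero overall length change; the single axial force P common to all segments must satisfy P Σ Lᵢ/(AᵢEᵢ) = δ_free.
Σ Lᵢ/(AᵢEᵢ) = 725/(190×71×10³) + 200/(825×28×10³) = 6.24×10⁻⁵ mm/N.
So P = 2.649 / 6.24×10⁻⁵ = 42.46 kN, compressive.
σ_{aluminium} = P / A = 42460 / 190 = 223.5 MPa.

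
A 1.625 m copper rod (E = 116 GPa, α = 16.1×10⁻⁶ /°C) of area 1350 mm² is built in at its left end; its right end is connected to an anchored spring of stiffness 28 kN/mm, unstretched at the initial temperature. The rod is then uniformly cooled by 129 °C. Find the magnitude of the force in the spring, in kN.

Free thermal contraction: δ_free = αΔT L = 16.1×10⁻⁶ × 129 × 1625 = 3.375 mm.
Let P be the tensile force in the spring. The rod extends elastically by PL/(AE) and the spring stretches by P/k; together these equal δ_free.
P [ L/(AE) + 1/k ] = δ_free → P [ 1625/(1350×116×10³) + 1/(28×10³) ] = 3.375.
P = 3.375 / 4.609×10⁻⁵ = 73220 N.

P ≈ 73.2 kN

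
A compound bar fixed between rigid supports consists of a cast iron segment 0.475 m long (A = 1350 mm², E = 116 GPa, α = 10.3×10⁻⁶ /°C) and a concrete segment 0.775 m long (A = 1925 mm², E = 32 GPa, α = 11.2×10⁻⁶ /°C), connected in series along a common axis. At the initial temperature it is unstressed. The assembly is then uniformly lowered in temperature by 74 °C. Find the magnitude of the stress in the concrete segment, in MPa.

Free thermal contraction of the whole bar: Σ αᵢΔT Lᵢ = 10.3×10⁻⁶×74×475 + 11.2×10⁻⁶×74×775 = 1.004 mm.
The rigid supports impose zero overall length change; the single axial force P common to all segments must satisfy P Σ Lᵢ/(AᵢEᵢ) = δ_free.
Σ Lᵢ/(AᵢEᵢ) = 475/(1350×116×10³) + 775/(1925×32×10³) = 1.561×10⁻⁵ mm/N.
P = 1.004 / 1.561×10⁻⁵ = 64320 N = 64.32 kN, tensile.
σ_{concrete} = P / A = 64320 / 1925 = 33.41 MPa.

σ ≈ 33.4 MPa (tensile)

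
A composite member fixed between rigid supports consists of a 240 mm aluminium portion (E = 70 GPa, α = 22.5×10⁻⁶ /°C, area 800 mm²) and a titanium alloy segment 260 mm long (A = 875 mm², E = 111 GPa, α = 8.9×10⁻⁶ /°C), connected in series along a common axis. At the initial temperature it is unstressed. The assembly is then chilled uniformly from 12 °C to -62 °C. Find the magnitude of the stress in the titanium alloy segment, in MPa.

Free thermal contraction of the whole bar: Σ αᵢΔT Lᵢ = 22.5×10⁻⁶×74×240 + 8.9×10⁻⁶×74×260 = 0.5708 mm.
The rigid supports impose zero overall length change; the single axial force P common to all segments must satisfy P Σ Lᵢ/(AᵢEᵢ) = δ_free.
The series flexibility is Σ Lᵢ/(AᵢEᵢ) = 240/(800×70×10³) + 260/(875×111×10³) = 6.963×10⁻⁶ mm/N.
P = 0.5708 / 6.963×10⁻⁶ = 81990 N = 81.99 kN, tensile.
σ_{titanium alloy} = P / A = 81990 / 875 = 93.7 MPa.

σ ≈ 93.7 MPa (tensile)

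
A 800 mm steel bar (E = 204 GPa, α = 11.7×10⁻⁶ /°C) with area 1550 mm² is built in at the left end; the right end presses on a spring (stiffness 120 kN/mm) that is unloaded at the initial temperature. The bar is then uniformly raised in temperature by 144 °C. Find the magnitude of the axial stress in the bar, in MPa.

σ ≈ 80 MPa (compressive)

The unrestrained thermal change is αΔT L = 11.7×10⁻⁶ × 144 × 800 = 1.348 mm.
Let P be the compressive force at the spring. The bar shortens elastically by PL/(AE) and the spring compresses by P/k; together these equal δ_free.
P [ L/(AE) + 1/k ] = δ_free → P [ 800/(1550×204×10³) + 1/(120×10³) ] = 1.348.
P = 1.348 / 1.086×10⁻⁵ = 124100 N.
σ = P/A = 124100/1550 = 80.05 MPa.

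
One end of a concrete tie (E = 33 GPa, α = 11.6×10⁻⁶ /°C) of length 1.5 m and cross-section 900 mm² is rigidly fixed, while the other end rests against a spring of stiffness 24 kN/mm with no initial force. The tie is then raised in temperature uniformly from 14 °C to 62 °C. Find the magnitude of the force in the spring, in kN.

P ≈ 9.06 kN

Free thermal expansion: δ_free = αΔT L = 11.6×10⁻⁶ × 48 × 1500 = 0.8352 mm.
Let P be the compressive force at the spring. The tie shortens elastically by PL/(AE) and the spring compresses by P/k; together these equal δ_free.
P [ L/(AE) + 1/k ] = δ_free → P [ 1500/(900×33×10³) + 1/(24×10³) ] = 0.8352.
P = 0.8352 / 9.217×10⁻⁵ = 9061 N.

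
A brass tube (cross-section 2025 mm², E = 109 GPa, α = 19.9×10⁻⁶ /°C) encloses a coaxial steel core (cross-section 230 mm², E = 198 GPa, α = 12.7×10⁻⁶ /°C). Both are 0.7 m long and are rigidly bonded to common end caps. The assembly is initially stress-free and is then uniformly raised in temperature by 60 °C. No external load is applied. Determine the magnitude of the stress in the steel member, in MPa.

Equilibrium of a rigid end plate with no external load gives equal and opposite internal forces ±P in the two members. Since α_{brass} > α_{steel}, heating drives the brass into compression and the steel into tension.
Setting the final lengths equal and cancelling L: (α₁ − α₂)ΔT = P/(A₁E₁) + P/(A₂E₂).
|α₁ − α₂|·ΔT = 7.2×10⁻⁶ × 60 = 0.000432.
1/(A₁E₁) + 1/(A₂E₂) = 1/(2025×109×10³) + 1/(230×198×10³) = 2.649×10⁻⁸ N⁻¹.
So P = 0.000432 / 2.649×10⁻⁸ = 16.31 kN.
σ_{steel} = P/A₂ = 16310/230 = 70.91 MPa, tensile.

σ ≈ 70.9 MPa (tensile)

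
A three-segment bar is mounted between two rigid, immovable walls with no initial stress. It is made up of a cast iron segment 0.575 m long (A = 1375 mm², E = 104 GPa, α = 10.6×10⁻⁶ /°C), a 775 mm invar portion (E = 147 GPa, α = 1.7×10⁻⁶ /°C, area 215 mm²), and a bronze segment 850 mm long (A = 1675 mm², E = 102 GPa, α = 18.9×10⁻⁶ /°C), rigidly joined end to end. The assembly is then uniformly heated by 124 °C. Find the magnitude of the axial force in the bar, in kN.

P ≈ 86.9 kN (compressive)

If the supports were absent, the total length change would be Σ αᵢΔT Lᵢ = 10.6×10⁻⁶×124×575 + 1.7×10⁻⁶×124×775 + 18.9×10⁻⁶×124×850 = 2.911 mm.
Since the ends are fixed, an axial force P builds up, equal in every segment, with P · Σ Lᵢ/(AᵢEᵢ) = δ_free.
The series flexibility is Σ Lᵢ/(AᵢEᵢ) = 575/(1375×104×10³) + 775/(215×147×10³) + 850/(1675×102×10³) = 3.352×10⁻⁵ mm/N.
P = 2.911 / 3.352×10⁻⁵ = 86860 N = 86.86 kN, compressive.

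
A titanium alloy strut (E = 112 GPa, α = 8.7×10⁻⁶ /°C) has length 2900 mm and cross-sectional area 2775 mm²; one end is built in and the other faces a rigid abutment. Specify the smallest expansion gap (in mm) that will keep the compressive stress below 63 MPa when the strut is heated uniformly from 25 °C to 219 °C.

g ≈ 3.26 mm

With no wall the strut would lengthen by αΔT L = 8.7×10⁻⁶ × 194 × 2900 = 4.895 mm.
A stress of 63 MPa corresponds to the wall pushing the strut back by σL/E = 63×2900/(112×10³) = 1.631 mm.
So the gap has to take up the difference, g_min = δ_free − σL/E = 4.895 − 1.631 = 3.263 mm.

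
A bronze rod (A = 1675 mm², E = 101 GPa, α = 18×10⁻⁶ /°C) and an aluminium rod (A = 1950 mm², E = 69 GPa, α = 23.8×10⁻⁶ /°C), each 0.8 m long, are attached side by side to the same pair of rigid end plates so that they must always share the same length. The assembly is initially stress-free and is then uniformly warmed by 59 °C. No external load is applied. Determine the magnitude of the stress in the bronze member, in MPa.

σ ≈ 15.3 MPa (tensile)

Both members must finish at the same length. With the larger α, the aluminium tends to over-expand; the plates restrain it, putting the aluminium in compression and the bronze in tension. With no external load the two internal forces are equal and opposite, magnitude P.
Equating the net (thermal + elastic) strains gives |α₁ − α₂|·ΔT = P·[1/(A₁E₁) + 1/(A₂E₂)].
|α₁ − α₂|·ΔT = 5.8×10⁻⁶ × 59 = 0.0003422.
1/(A₁E₁) + 1/(A₂E₂) = 1/(1675×101×10³) + 1/(1950×69×10³) = 1.334×10⁻⁸ N⁻¹.
So P = 0.0003422 / 1.334×10⁻⁸ = 25.65 kN.
σ_{bronze} = P/A₁ = 25650/1675 = 15.31 MPa, tensile.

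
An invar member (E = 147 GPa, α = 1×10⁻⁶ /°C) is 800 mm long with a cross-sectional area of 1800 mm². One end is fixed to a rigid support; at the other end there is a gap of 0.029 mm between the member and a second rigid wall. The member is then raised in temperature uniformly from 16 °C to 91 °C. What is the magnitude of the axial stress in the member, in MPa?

Free thermal elongation = αΔT L = 1×10⁻⁶ × 75 × 800 = 0.06 mm.
This exceeds the 0.029 mm gap, so the wall pushes back. The portion of expansion that must be recovered elastically is δ_free − gap = 0.06 − 0.029 = 0.031 mm.
That suppressed elongation corresponds to σ = E·Δ/L = 147×10³ × 0.031/800 = 5.696 MPa.

σ ≈ 5.7 MPa (compressive)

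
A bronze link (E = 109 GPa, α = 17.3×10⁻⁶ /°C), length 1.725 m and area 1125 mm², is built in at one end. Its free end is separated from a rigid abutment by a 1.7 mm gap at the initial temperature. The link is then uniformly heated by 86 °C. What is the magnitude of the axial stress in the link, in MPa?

σ ≈ 54.7 MPa (compressive)

If the wall were absent the link would grow by αΔT L = 17.3×10⁻⁶ × 86 × 1725 = 2.566 mm.
This exceeds the 1.7 mm gap, so the wall pushes back. The portion of expansion that must be recovered elastically is δ_free − gap = 2.566 − 1.7 = 0.8665 mm.
So σ = E(δ_free − g)/L = 109×10³ × 0.8665/1725 = 54.75 MPa.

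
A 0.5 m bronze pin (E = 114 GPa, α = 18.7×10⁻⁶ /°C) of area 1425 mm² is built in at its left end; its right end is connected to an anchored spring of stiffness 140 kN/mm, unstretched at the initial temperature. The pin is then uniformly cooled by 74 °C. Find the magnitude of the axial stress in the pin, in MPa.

σ ≈ 47.5 MPa (tensile)

If the spring were absent the pin would shorten by αΔT L = 18.7×10⁻⁶ × 74 × 500 = 0.6919 mm.
Let P be the tensile force in the spring. The pin extends elastically by PL/(AE) and the spring stretches by P/k; together these equal δ_free.
P [ L/(AE) + 1/k ] = δ_free → P [ 500/(1425×114×10³) + 1/(140×10³) ] = 0.6919.
P = 0.6919 / 1.022×10⁻⁵ = 67700 N.
σ = P/A = 67700/1425 = 47.51 MPa.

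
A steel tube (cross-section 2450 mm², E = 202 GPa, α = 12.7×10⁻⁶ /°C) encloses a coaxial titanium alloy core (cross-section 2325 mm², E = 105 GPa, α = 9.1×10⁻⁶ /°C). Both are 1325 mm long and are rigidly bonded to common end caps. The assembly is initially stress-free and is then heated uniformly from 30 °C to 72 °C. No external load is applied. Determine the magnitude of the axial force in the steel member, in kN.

P ≈ 24.7 kN (compressive in the steel)

Equilibrium of a rigid end plate with no external load gives equal and opposite internal forces ±P in the two members. Since α_{steel} > α_{titanium alloy}, heating drives the steel into compression and the titanium alloy into tension.
Setting the final lengths equal and cancelling L: (α₁ − α₂)ΔT = P/(A₁E₁) + P/(A₂E₂).
|α₁ − α₂|·ΔT = 3.6×10⁻⁶ × 42 = 0.0001512.
1/(A₁E₁) + 1/(A₂E₂) = 1/(2450×202×10³) + 1/(2325×105×10³) = 6.117×10⁻⁹ N⁻¹.
P = 0.0001512 / 6.117×10⁻⁹ = 24720 N = 24.72 kN.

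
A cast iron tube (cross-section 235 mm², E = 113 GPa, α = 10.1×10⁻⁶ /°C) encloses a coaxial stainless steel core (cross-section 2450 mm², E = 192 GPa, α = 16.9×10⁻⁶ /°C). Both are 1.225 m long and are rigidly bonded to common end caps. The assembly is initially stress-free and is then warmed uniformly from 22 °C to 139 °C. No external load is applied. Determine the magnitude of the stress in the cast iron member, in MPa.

σ ≈ 85.1 MPa (tensile)

Equilibrium of a rigid end plate with no external load gives equal and opposite internal forces ±P in the two members. Since α_{stainless steel} > α_{cast iron}, heating drives the stainless steel into compression and the cast iron into tension.
Setting the final lengths equal and cancelling L: (α₁ − α₂)ΔT = P/(A₁E₁) + P/(A₂E₂).
|α₁ − α₂|·ΔT = 6.8×10⁻⁶ × 117 = 0.0007956.
1/(A₁E₁) + 1/(A₂E₂) = 1/(235×113×10³) + 1/(2450×192×10³) = 3.978×10⁻⁸ N⁻¹.
P = 0.0007956 / 3.978×10⁻⁸ = 20000 N = 20 kN.
σ_{cast iron} = P/A₁ = 20000/235 = 85.1 MPa, tensile.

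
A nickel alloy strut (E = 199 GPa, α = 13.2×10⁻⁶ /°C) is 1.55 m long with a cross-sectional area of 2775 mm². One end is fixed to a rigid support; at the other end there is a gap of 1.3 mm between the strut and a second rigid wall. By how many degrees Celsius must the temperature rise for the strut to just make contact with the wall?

The gap closes when αΔT L = 1.3 mm, since the strut is still unstressed at that instant.
ΔT = 1.3 / (13.2×10⁻⁶ × 1550) = 63.54 °C.

ΔT ≈ 63.5 °C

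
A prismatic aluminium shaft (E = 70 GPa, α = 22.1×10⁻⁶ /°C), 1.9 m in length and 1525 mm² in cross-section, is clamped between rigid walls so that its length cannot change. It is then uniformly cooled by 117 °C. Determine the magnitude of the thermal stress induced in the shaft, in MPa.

σ ≈ 181 MPa (tensile)

Because both ends are immovable the net strain is zero, and the suppressed thermal strain is αΔT = 22.1×10⁻⁶ × 117 = 2585.7×10⁻⁶.
Hence σ = E·αΔT = 70×10³ × 2585.7×10⁻⁶ = 181 MPa, tensile.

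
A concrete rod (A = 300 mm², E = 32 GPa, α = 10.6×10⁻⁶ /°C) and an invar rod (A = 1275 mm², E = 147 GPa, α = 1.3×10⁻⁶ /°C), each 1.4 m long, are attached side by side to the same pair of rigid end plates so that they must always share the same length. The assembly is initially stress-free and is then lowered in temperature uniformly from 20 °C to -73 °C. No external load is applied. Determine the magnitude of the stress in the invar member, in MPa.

Equilibrium of a rigid end plate with no external load gives equal and opposite internal forces ±P in the two members. Since α_{concrete} > α_{invar}, cooling drives the concrete into tension and the invar into compression.
Compatibility of the two members (thermal + elastic change equal): (α₁ − α₂)ΔT = P·[1/(A₁E₁) + 1/(A₂E₂)].
|α₁ − α₂|·ΔT = 9.3×10⁻⁶ × 93 = 0.0008649.
1/(A₁E₁) + 1/(A₂E₂) = 1/(300×32×10³) + 1/(1275×147×10³) = 1.095×10⁻⁷ N⁻¹.
P = 0.0008649 / 1.095×10⁻⁷ = 7898 N = 7.898 kN.
σ_{invar} = P/A₂ = 7898/1275 = 6.195 MPa, compressive.

σ ≈ 6.19 MPa (compressive)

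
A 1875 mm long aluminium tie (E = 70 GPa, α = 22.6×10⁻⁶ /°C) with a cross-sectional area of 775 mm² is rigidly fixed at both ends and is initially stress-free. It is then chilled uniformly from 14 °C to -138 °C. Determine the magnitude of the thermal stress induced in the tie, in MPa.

Because both ends are immovable the net strain is zero, and the suppressed thermal strain is αΔT = 22.6×10⁻⁶ × 152 = 3435.2×10⁻⁶.
The stress required to suppress this strain is σ = Eε = 70×10³ × 3435.2×10⁻⁶ = 240.5 MPa, tensile since the tie is trying to contract.

σ ≈ 240 MPa (tensile)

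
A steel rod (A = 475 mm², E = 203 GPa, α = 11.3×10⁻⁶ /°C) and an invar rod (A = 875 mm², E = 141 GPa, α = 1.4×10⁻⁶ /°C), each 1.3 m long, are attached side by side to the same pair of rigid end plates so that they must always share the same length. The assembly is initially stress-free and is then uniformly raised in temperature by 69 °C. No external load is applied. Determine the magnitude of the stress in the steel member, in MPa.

Both members must finish at the same length. With the larger α, the steel tends to over-expand; the plates restrain it, putting the steel in compression and the invar in tension. With no external load the two internal forces are equal and opposite, magnitude P.
Compatibility of the two members (thermal + elastic change equal): (α₁ − α₂)ΔT = P·[1/(A₁E₁) + 1/(A₂E₂)].
|α₁ − α₂|·ΔT = 9.9×10⁻⁶ × 69 = 0.0006831.
1/(A₁E₁) + 1/(A₂E₂) = 1/(475×203×10³) + 1/(875×141×10³) = 1.848×10⁻⁸ N⁻¹.
So P = 0.0006831 / 1.848×10⁻⁸ = 36.97 kN.
σ_{steel} = P/A₁ = 36970/475 = 77.84 MPa, compressive.

σ ≈ 77.8 MPa (compressive)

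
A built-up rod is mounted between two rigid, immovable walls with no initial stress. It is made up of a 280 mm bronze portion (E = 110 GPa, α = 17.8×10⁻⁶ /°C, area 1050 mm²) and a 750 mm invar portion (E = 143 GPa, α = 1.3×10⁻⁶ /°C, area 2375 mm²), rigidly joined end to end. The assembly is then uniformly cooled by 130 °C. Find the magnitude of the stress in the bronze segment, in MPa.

If the supports were absent, the total length change would be Σ αᵢΔT Lᵢ = 17.8×10⁻⁶×130×280 + 1.3×10⁻⁶×130×750 = 0.7747 mm.
The rigid supports impose zero overall length change; the single axial force P common to all segments must satisfy P Σ Lᵢ/(AᵢEᵢ) = δ_free.
Σ Lᵢ/(AᵢEᵢ) = 280/(1050×110×10³) + 750/(2375×143×10³) = 4.633×10⁻⁶ mm/N.
So P = 0.7747 / 4.633×10⁻⁶ = 167.2 kN, tensile.
σ_{bronze} = P / A = 167200 / 1050 = 159.3 MPa.

σ ≈ 159 MPa (tensile)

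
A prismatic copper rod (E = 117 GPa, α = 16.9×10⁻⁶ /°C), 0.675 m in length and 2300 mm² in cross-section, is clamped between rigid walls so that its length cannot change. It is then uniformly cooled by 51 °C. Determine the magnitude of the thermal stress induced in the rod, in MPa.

σ ≈ 101 MPa (tensile)

The supports are rigid, so the total axial strain is zero. The restrained thermal strain is ε = αΔT = 16.9×10⁻⁶ × 51 = 861.9×10⁻⁶.
σ = EαΔT = 117×10³ × 16.9×10⁻⁶ × 51 = 100.8 MPa (tensile; the rod is trying to contract).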